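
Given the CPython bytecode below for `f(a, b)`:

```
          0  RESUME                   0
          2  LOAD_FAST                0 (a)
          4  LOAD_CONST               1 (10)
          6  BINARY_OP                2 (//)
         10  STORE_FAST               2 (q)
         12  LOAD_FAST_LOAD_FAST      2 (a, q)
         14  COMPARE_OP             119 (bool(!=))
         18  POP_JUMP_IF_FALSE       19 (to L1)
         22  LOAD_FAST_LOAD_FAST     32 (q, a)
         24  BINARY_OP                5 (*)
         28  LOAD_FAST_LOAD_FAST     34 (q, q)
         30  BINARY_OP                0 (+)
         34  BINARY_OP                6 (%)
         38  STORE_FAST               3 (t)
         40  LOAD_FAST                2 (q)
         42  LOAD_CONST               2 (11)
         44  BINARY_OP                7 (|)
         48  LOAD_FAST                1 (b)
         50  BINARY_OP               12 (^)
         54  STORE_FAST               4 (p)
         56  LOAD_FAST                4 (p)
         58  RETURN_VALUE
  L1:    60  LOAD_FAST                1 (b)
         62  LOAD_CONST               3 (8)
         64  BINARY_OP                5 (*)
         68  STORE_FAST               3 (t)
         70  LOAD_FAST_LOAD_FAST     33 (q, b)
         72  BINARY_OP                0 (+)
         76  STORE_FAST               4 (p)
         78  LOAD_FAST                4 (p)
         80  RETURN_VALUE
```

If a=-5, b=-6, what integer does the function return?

5

LOAD_FAST a → push -5. Stack: [-5]
LOAD_CONST → push 10. Stack: [-5, 10]
BINARY_OP // → -5 // 10 = -1. Stack: [-1]
STORE_FAST q → q=-1. Stack: []
LOAD_FAST_LOAD_FAST a,q → push -5,-1. Stack: [-5, -1]
COMPARE_OP bool(!=) → -5 vs -1 = True. Stack: [True]
POP_JUMP_IF_FALSE → pop True; no jump. Stack: []
LOAD_FAST_LOAD_FAST q,a → push -1,-5. Stack: [-1, -5]
BINARY_OP * → -1 * -5 = 5. Stack: [5]
LOAD_FAST_LOAD_FAST q,q → push -1,-1. Stack: [5, -1, -1]
BINARY_OP + → -1 + -1 = -2. Stack: [5, -2]
BINARY_OP % → 5 % -2 = -1. Stack: [-1]
STORE_FAST t → t=-1. Stack: []
LOAD_FAST q → push -1. Stack: [-1]
LOAD_CONST → push 11. Stack: [-1, 11]
BINARY_OP | → -1 | 11 = -1. Stack: [-1]
LOAD_FAST b → push -6. Stack: [-1, -6]
BINARY_OP ^ → -1 ^ -6 = 5. Stack: [5]
STORE_FAST p → p=5. Stack: []
LOAD_FAST p → push 5. Stack: [5]
RETURN_VALUE → return 5.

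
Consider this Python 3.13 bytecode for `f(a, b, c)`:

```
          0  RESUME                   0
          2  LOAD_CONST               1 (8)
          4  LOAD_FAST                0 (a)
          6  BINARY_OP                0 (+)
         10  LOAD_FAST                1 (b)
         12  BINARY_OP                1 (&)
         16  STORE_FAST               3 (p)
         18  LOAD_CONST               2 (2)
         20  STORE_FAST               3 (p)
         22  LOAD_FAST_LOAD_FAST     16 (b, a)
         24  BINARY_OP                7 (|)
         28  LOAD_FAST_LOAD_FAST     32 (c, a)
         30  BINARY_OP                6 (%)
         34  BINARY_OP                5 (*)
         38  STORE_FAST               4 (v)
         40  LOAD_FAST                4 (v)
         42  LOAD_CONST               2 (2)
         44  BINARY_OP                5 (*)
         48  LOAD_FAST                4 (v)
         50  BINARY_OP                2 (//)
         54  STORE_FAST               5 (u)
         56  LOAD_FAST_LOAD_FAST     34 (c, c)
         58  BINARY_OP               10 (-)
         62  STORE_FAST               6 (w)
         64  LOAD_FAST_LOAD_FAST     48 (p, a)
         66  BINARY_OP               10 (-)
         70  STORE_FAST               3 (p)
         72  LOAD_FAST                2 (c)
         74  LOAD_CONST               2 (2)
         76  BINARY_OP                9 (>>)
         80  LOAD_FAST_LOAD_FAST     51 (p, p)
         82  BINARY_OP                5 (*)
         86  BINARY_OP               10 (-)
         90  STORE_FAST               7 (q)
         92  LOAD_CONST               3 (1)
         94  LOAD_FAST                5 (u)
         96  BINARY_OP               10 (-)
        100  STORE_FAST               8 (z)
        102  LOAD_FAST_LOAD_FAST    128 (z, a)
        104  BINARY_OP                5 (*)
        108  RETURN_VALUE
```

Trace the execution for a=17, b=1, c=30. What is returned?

LOAD_CONST → push 8. Stack: [8]
LOAD_FAST a → push 17. Stack: [8, 17]
BINARY_OP + → 8 + 17 = 25. Stack: [25]
LOAD_FAST b → push 1. Stack: [25, 1]
BINARY_OP & → 25 & 1 = 1. Stack: [1]
STORE_FAST p → p=1. Stack: []
LOAD_CONST → push 2. Stack: [2]
STORE_FAST p → p=2. Stack: []
LOAD_FAST_LOAD_FAST b,a → push 1,17. Stack: [1, 17]
BINARY_OP | → 1 | 17 = 17. Stack: [17]
LOAD_FAST_LOAD_FAST c,a → push 30,17. Stack: [17, 30, 17]
BINARY_OP % → 30 % 17 = 13. Stack: [17, 13]
BINARY_OP * → 17 * 13 = 221. Stack: [221]
STORE_FAST v → v=221. Stack: []
LOAD_FAST v → push 221. Stack: [221]
LOAD_CONST → push 2. Stack: [221, 2]
BINARY_OP * → 221 * 2 = 442. Stack: [442]
LOAD_FAST v → push 221. Stack: [442, 221]
BINARY_OP // → 442 // 221 = 2. Stack: [2]
STORE_FAST u → u=2. Stack: []
LOAD_FAST_LOAD_FAST c,c → push 30,30. Stack: [30, 30]
BINARY_OP - → 30 - 30 = 0. Stack: [0]
STORE_FAST w → w=0. Stack: []
LOAD_FAST_LOAD_FAST p,a → push 2,17. Stack: [2, 17]
BINARY_OP - → 2 - 17 = -15. Stack: [-15]
STORE_FAST p → p=-15. Stack: []
LOAD_FAST c → push 30. Stack: [30]
LOAD_CONST → push 2. Stack: [30, 2]
BINARY_OP >> → 30 >> 2 = 7. Stack: [7]
LOAD_FAST_LOAD_FAST p,p → push -15,-15. Stack: [7, -15, -15]
BINARY_OP * → -15 * -15 = 225. Stack: [7, 225]
BINARY_OP - → 7 - 225 = -218. Stack: [-218]
STORE_FAST q → q=-218. Stack: []
LOAD_CONST → push 1. Stack: [1]
LOAD_FAST u → push 2. Stack: [1, 2]
BINARY_OP - → 1 - 2 = -1. Stack: [-1]
STORE_FAST z → z=-1. Stack: []
LOAD_FAST_LOAD_FAST z,a → push -1,17. Stack: [-1, 17]
BINARY_OP * → -1 * 17 = -17. Stack: [-17]
RETURN_VALUE → return -17.

-17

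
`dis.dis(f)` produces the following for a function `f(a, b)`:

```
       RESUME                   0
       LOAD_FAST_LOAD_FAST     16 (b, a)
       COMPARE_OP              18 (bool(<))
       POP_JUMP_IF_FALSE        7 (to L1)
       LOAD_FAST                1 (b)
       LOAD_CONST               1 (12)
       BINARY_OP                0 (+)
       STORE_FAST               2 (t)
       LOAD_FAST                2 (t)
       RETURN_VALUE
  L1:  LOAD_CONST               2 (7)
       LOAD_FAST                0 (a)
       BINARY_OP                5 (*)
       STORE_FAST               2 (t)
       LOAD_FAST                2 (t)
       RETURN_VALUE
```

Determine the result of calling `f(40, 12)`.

LOAD_FAST_LOAD_FAST b,a → push 12,40. Stack: [12, 40]
COMPARE_OP bool(<) → 12 vs 40 = True. Stack: [True]
POP_JUMP_IF_FALSE → pop True; no jump. Stack: []
LOAD_FAST b → push 12. Stack: [12]
LOAD_CONST → push 12. Stack: [12, 12]
BINARY_OP + → 12 + 12 = 24. Stack: [24]
STORE_FAST t → t=24. Stack: []
LOAD_FAST t → push 24. Stack: [24]
RETURN_VALUE → return 24.

24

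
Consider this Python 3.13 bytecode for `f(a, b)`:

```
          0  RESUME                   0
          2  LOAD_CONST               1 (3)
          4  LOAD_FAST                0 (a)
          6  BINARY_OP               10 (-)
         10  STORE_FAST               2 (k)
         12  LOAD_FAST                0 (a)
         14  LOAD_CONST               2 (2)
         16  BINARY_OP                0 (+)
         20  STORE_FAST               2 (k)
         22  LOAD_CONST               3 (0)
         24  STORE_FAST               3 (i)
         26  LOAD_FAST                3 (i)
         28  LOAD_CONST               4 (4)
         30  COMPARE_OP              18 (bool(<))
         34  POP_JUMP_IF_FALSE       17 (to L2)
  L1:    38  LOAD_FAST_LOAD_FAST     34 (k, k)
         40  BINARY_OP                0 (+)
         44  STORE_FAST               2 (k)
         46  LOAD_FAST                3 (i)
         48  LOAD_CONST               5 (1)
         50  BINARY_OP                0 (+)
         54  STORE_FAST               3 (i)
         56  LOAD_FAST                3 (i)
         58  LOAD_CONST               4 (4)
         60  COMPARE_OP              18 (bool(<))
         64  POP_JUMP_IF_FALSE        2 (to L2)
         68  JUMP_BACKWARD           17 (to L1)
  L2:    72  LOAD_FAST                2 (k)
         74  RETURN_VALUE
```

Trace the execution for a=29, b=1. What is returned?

LOAD_CONST → push 3. Stack: [3]
LOAD_FAST a → push 29. Stack: [3, 29]
BINARY_OP - → 3 - 29 = -26. Stack: [-26]
STORE_FAST k → k=-26. Stack: []
LOAD_FAST a → push 29. Stack: [29]
LOAD_CONST → push 2. Stack: [29, 2]
BINARY_OP + → 29 + 2 = 31. Stack: [31]
STORE_FAST k → k=31. Stack: []
LOAD_CONST → push 0. Stack: [0]
STORE_FAST i → i=0. Stack: []
LOAD_FAST i → push 0. Stack: [0]
LOAD_CONST → push 4. Stack: [0, 4]
COMPARE_OP bool(<) → 0 vs 4 = True. Stack: [True]
POP_JUMP_IF_FALSE → pop True; no jump. Stack: []
LOAD_FAST_LOAD_FAST k,k → push 31,31. Stack: [31, 31]
BINARY_OP + → 31 + 31 = 62. Stack: [62]
STORE_FAST k → k=62. Stack: []
LOAD_FAST i → push 0. Stack: [0]
LOAD_CONST → push 1. Stack: [0, 1]
BINARY_OP + → 0 + 1 = 1. Stack: [1]
STORE_FAST i → i=1. Stack: []
LOAD_FAST i → push 1. Stack: [1]
LOAD_CONST → push 4. Stack: [1, 4]
COMPARE_OP bool(<) → 1 vs 4 = True. Stack: [True]
POP_JUMP_IF_FALSE → pop True; no jump. Stack: []
LOAD_FAST_LOAD_FAST k,k → push 62,62. Stack: [62, 62]
BINARY_OP + → 62 + 62 = 124. Stack: [124]
STORE_FAST k → k=124. Stack: []
LOAD_FAST i → push 1. Stack: [1]
LOAD_CONST → push 1. Stack: [1, 1]
BINARY_OP + → 1 + 1 = 2. Stack: [2]
STORE_FAST i → i=2. Stack: []
LOAD_FAST i → push 2. Stack: [2]
LOAD_CONST → push 4. Stack: [2, 4]
COMPARE_OP bool(<) → 2 vs 4 = True. Stack: [True]
POP_JUMP_IF_FALSE → pop True; no jump. Stack: []
LOAD_FAST_LOAD_FAST k,k → push 124,124. Stack: [124, 124]
BINARY_OP + → 124 + 124 = 248. Stack: [248]
STORE_FAST k → k=248. Stack: []
LOAD_FAST i → push 2. Stack: [2]
LOAD_CONST → push 1. Stack: [2, 1]
BINARY_OP + → 2 + 1 = 3. Stack: [3]
STORE_FAST i → i=3. Stack: []
LOAD_FAST i → push 3. Stack: [3]
LOAD_CONST → push 4. Stack: [3, 4]
COMPARE_OP bool(<) → 3 vs 4 = True. Stack: [True]
POP_JUMP_IF_FALSE → pop True; no jump. Stack: []
LOAD_FAST_LOAD_FAST k,k → push 248,248. Stack: [248, 248]
BINARY_OP + → 248 + 248 = 496. Stack: [496]
STORE_FAST k → k=496. Stack: []
LOAD_FAST i → push 3. Stack: [3]
LOAD_CONST → push 1. Stack: [3, 1]
BINARY_OP + → 3 + 1 = 4. Stack: [4]
STORE_FAST i → i=4. Stack: []
LOAD_FAST i → push 4. Stack: [4]
LOAD_CONST → push 4. Stack: [4, 4]
COMPARE_OP bool(<) → 4 vs 4 = False. Stack: [False]
POP_JUMP_IF_FALSE → pop False; jump. Stack: []
LOAD_FAST k → push 496. Stack: [496]
RETURN_VALUE → return 496.

496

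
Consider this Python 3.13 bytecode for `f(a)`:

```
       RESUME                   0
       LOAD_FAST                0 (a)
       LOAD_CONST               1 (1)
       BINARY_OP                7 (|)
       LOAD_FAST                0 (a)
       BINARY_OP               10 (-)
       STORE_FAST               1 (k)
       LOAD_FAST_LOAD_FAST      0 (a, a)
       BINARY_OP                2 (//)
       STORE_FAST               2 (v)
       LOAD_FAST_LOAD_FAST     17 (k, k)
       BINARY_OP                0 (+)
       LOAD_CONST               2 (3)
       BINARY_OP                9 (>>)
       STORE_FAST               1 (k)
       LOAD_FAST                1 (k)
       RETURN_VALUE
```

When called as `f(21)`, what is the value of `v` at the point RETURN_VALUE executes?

1

LOAD_FAST a → push 21. Stack: [21]
LOAD_CONST → push 1. Stack: [21, 1]
BINARY_OP | → 21 | 1 = 21. Stack: [21]
LOAD_FAST a → push 21. Stack: [21, 21]
BINARY_OP - → 21 - 21 = 0. Stack: [0]
STORE_FAST k → k=0. Stack: []
LOAD_FAST_LOAD_FAST a,a → push 21,21. Stack: [21, 21]
BINARY_OP // → 21 // 21 = 1. Stack: [1]
STORE_FAST v → v=1. Stack: []
LOAD_FAST_LOAD_FAST k,k → push 0,0. Stack: [0, 0]
BINARY_OP + → 0 + 0 = 0. Stack: [0]
LOAD_CONST → push 3. Stack: [0, 3]
BINARY_OP >> → 0 >> 3 = 0. Stack: [0]
STORE_FAST k → k=0. Stack: []
LOAD_FAST k → push 0. Stack: [0]
RETURN_VALUE → return 0.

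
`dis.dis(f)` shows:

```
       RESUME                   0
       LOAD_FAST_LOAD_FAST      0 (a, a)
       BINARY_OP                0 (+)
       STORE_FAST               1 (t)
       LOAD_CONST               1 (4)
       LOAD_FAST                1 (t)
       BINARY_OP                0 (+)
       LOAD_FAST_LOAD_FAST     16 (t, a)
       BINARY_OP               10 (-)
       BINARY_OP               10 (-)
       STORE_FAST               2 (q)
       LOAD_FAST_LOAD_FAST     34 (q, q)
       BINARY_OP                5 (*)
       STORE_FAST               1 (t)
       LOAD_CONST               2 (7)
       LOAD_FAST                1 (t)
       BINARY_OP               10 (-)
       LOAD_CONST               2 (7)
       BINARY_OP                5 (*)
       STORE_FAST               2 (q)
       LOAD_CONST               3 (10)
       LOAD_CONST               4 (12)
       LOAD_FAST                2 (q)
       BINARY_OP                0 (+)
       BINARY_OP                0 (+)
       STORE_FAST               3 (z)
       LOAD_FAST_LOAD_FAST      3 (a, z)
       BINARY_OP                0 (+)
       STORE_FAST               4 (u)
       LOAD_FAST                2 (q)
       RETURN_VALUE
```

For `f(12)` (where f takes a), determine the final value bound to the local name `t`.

256

LOAD_FAST_LOAD_FAST a,a → push 12,12. Stack: [12, 12]
BINARY_OP + → 12 + 12 = 24. Stack: [24]
STORE_FAST t → t=24. Stack: []
LOAD_CONST → push 4. Stack: [4]
LOAD_FAST t → push 24. Stack: [4, 24]
BINARY_OP + → 4 + 24 = 28. Stack: [28]
LOAD_FAST_LOAD_FAST t,a → push 24,12. Stack: [28, 24, 12]
BINARY_OP - → 24 - 12 = 12. Stack: [28, 12]
BINARY_OP - → 28 - 12 = 16. Stack: [16]
STORE_FAST q → q=16. Stack: []
LOAD_FAST_LOAD_FAST q,q → push 16,16. Stack: [16, 16]
BINARY_OP * → 16 * 16 = 256. Stack: [256]
STORE_FAST t → t=256. Stack: []
LOAD_CONST → push 7. Stack: [7]
LOAD_FAST t → push 256. Stack: [7, 256]
BINARY_OP - → 7 - 256 = -249. Stack: [-249]
LOAD_CONST → push 7. Stack: [-249, 7]
BINARY_OP * → -249 * 7 = -1743. Stack: [-1743]
STORE_FAST q → q=-1743. Stack: []
LOAD_CONST → push 10. Stack: [10]
LOAD_CONST → push 12. Stack: [10, 12]
LOAD_FAST q → push -1743. Stack: [10, 12, -1743]
BINARY_OP + → 12 + -1743 = -1731. Stack: [10, -1731]
BINARY_OP + → 10 + -1731 = -1721. Stack: [-1721]
STORE_FAST z → z=-1721. Stack: []
LOAD_FAST_LOAD_FAST a,z → push 12,-1721. Stack: [12, -1721]
BINARY_OP + → 12 + -1721 = -1709. Stack: [-1709]
STORE_FAST u → u=-1709. Stack: []
LOAD_FAST q → push -1743. Stack: [-1743]
RETURN_VALUE → return -1743.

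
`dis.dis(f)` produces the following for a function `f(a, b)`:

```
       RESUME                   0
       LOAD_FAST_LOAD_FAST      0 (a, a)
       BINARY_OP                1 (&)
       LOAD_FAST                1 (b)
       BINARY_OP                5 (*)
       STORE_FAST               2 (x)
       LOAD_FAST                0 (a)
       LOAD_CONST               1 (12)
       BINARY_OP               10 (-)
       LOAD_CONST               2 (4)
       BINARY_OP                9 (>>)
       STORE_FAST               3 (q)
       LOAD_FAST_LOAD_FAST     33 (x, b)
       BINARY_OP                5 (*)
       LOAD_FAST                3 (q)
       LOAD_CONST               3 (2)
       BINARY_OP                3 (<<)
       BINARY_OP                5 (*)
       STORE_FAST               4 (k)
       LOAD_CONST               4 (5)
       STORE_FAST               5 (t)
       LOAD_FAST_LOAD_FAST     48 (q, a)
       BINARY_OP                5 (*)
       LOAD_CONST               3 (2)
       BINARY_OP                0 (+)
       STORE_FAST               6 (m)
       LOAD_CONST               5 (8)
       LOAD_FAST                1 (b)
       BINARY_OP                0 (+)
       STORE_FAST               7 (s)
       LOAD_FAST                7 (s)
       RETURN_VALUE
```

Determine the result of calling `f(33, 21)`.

29

LOAD_FAST_LOAD_FAST a,a → push 33,33. Stack: [33, 33]
BINARY_OP & → 33 & 33 = 33. Stack: [33]
LOAD_FAST b → push 21. Stack: [33, 21]
BINARY_OP * → 33 * 21 = 693. Stack: [693]
STORE_FAST x → x=693. Stack: []
LOAD_FAST a → push 33. Stack: [33]
LOAD_CONST → push 12. Stack: [33, 12]
BINARY_OP - → 33 - 12 = 21. Stack: [21]
LOAD_CONST → push 4. Stack: [21, 4]
BINARY_OP >> → 21 >> 4 = 1. Stack: [1]
STORE_FAST q → q=1. Stack: []
LOAD_FAST_LOAD_FAST x,b → push 693,21. Stack: [693, 21]
BINARY_OP * → 693 * 21 = 14553. Stack: [14553]
LOAD_FAST q → push 1. Stack: [14553, 1]
LOAD_CONST → push 2. Stack: [14553, 1, 2]
BINARY_OP << → 1 << 2 = 4. Stack: [14553, 4]
BINARY_OP * → 14553 * 4 = 58212. Stack: [58212]
STORE_FAST k → k=58212. Stack: []
LOAD_CONST → push 5. Stack: [5]
STORE_FAST t → t=5. Stack: []
LOAD_FAST_LOAD_FAST q,a → push 1,33. Stack: [1, 33]
BINARY_OP * → 1 * 33 = 33. Stack: [33]
LOAD_CONST → push 2. Stack: [33, 2]
BINARY_OP + → 33 + 2 = 35. Stack: [35]
STORE_FAST m → m=35. Stack: []
LOAD_CONST → push 8. Stack: [8]
LOAD_FAST b → push 21. Stack: [8, 21]
BINARY_OP + → 8 + 21 = 29. Stack: [29]
STORE_FAST s → s=29. Stack: []
LOAD_FAST s → push 29. Stack: [29]
RETURN_VALUE → return 29.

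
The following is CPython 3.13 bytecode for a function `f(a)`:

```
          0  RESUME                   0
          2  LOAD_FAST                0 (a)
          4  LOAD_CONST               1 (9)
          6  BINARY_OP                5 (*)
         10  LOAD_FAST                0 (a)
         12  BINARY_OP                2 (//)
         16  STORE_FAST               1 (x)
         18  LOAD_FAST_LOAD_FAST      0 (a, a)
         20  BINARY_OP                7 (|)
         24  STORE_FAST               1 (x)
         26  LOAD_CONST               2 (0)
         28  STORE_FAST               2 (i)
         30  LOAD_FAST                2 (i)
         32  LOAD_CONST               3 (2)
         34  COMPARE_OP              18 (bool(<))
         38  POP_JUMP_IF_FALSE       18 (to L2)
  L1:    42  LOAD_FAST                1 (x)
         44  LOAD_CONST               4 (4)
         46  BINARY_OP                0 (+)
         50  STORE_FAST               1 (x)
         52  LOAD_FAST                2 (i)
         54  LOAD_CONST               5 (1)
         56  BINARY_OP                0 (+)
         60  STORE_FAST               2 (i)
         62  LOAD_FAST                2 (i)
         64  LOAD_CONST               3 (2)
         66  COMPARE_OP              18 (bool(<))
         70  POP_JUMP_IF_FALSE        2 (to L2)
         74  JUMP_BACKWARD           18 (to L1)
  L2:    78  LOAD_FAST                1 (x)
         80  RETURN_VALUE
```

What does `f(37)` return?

45

LOAD_FAST a → push 37. Stack: [37]
LOAD_CONST → push 9. Stack: [37, 9]
BINARY_OP * → 37 * 9 = 333. Stack: [333]
LOAD_FAST a → push 37. Stack: [333, 37]
BINARY_OP // → 333 // 37 = 9. Stack: [9]
STORE_FAST x → x=9. Stack: []
LOAD_FAST_LOAD_FAST a,a → push 37,37. Stack: [37, 37]
BINARY_OP | → 37 | 37 = 37. Stack: [37]
STORE_FAST x → x=37. Stack: []
LOAD_CONST → push 0. Stack: [0]
STORE_FAST i → i=0. Stack: []
LOAD_FAST i → push 0. Stack: [0]
LOAD_CONST → push 2. Stack: [0, 2]
COMPARE_OP bool(<) → 0 vs 2 = True. Stack: [True]
POP_JUMP_IF_FALSE → pop True; no jump. Stack: []
LOAD_FAST x → push 37. Stack: [37]
LOAD_CONST → push 4. Stack: [37, 4]
BINARY_OP + → 37 + 4 = 41. Stack: [41]
STORE_FAST x → x=41. Stack: []
LOAD_FAST i → push 0. Stack: [0]
LOAD_CONST → push 1. Stack: [0, 1]
BINARY_OP + → 0 + 1 = 1. Stack: [1]
STORE_FAST i → i=1. Stack: []
LOAD_FAST i → push 1. Stack: [1]
LOAD_CONST → push 2. Stack: [1, 2]
COMPARE_OP bool(<) → 1 vs 2 = True. Stack: [True]
POP_JUMP_IF_FALSE → pop True; no jump. Stack: []
LOAD_FAST x → push 41. Stack: [41]
LOAD_CONST → push 4. Stack: [41, 4]
BINARY_OP + → 41 + 4 = 45. Stack: [45]
STORE_FAST x → x=45. Stack: []
LOAD_FAST i → push 1. Stack: [1]
LOAD_CONST → push 1. Stack: [1, 1]
BINARY_OP + → 1 + 1 = 2. Stack: [2]
STORE_FAST i → i=2. Stack: []
LOAD_FAST i → push 2. Stack: [2]
LOAD_CONST → push 2. Stack: [2, 2]
COMPARE_OP bool(<) → 2 vs 2 = False. Stack: [False]
POP_JUMP_IF_FALSE → pop False; jump. Stack: []
LOAD_FAST x → push 45. Stack: [45]
RETURN_VALUE → return 45.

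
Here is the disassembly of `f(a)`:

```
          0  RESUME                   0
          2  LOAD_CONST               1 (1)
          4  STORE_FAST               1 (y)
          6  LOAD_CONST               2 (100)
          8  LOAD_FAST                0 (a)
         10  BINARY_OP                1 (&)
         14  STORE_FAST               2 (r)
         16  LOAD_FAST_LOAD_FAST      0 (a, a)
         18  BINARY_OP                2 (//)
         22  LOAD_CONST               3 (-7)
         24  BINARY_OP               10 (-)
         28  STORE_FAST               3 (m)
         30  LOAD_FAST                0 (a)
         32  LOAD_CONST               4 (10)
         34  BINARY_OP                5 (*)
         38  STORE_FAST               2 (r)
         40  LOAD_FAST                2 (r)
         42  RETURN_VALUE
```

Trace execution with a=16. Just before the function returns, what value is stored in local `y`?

LOAD_CONST → push 1. Stack: [1]
STORE_FAST y → y=1. Stack: []
LOAD_CONST → push 100. Stack: [100]
LOAD_FAST a → push 16. Stack: [100, 16]
BINARY_OP & → 100 & 16 = 0. Stack: [0]
STORE_FAST r → r=0. Stack: []
LOAD_FAST_LOAD_FAST a,a → push 16,16. Stack: [16, 16]
BINARY_OP // → 16 // 16 = 1. Stack: [1]
LOAD_CONST → push -7. Stack: [1, -7]
BINARY_OP - → 1 - -7 = 8. Stack: [8]
STORE_FAST m → m=8. Stack: []
LOAD_FAST a → push 16. Stack: [16]
LOAD_CONST → push 10. Stack: [16, 10]
BINARY_OP * → 16 * 10 = 160. Stack: [160]
STORE_FAST r → r=160. Stack: []
LOAD_FAST r → push 160. Stack: [160]
RETURN_VALUE → return 160.

1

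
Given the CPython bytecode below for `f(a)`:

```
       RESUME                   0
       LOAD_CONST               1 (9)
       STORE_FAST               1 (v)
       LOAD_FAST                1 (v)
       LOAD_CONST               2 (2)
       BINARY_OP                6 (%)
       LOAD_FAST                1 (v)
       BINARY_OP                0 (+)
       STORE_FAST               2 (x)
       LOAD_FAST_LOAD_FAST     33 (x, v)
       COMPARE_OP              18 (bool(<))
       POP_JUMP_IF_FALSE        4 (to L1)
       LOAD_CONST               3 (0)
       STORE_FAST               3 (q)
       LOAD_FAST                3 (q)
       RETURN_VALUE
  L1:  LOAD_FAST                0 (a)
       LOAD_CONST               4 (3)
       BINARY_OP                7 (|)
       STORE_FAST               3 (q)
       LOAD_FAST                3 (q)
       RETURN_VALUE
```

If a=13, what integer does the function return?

LOAD_CONST → push 9. Stack: [9]
STORE_FAST v → v=9. Stack: []
LOAD_FAST v → push 9. Stack: [9]
LOAD_CONST → push 2. Stack: [9, 2]
BINARY_OP % → 9 % 2 = 1. Stack: [1]
LOAD_FAST v → push 9. Stack: [1, 9]
BINARY_OP + → 1 + 9 = 10. Stack: [10]
STORE_FAST x → x=10. Stack: []
LOAD_FAST_LOAD_FAST x,v → push 10,9. Stack: [10, 9]
COMPARE_OP bool(<) → 10 vs 9 = False. Stack: [False]
POP_JUMP_IF_FALSE → pop False; jump. Stack: []
LOAD_FAST a → push 13. Stack: [13]
LOAD_CONST → push 3. Stack: [13, 3]
BINARY_OP | → 13 | 3 = 15. Stack: [15]
STORE_FAST q → q=15. Stack: []
LOAD_FAST q → push 15. Stack: [15]
RETURN_VALUE → return 15.

15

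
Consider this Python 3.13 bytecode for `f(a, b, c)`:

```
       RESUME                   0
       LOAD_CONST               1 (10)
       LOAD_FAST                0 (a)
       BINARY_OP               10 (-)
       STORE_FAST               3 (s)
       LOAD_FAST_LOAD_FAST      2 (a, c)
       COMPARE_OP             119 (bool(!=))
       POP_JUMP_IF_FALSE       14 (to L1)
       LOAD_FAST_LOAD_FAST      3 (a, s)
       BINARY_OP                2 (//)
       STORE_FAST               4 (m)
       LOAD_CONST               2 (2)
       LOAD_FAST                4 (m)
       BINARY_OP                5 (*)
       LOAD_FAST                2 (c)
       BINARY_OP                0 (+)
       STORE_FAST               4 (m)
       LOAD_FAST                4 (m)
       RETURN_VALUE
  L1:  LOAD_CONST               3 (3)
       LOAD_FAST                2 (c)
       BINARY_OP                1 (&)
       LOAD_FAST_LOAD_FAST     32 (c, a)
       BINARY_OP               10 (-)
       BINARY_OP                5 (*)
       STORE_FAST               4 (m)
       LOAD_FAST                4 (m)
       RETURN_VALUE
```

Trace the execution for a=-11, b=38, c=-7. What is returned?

LOAD_CONST → push 10. Stack: [10]
LOAD_FAST a → push -11. Stack: [10, -11]
BINARY_OP - → 10 - -11 = 21. Stack: [21]
STORE_FAST s → s=21. Stack: []
LOAD_FAST_LOAD_FAST a,c → push -11,-7. Stack: [-11, -7]
COMPARE_OP bool(!=) → -11 vs -7 = True. Stack: [True]
POP_JUMP_IF_FALSE → pop True; no jump. Stack: []
LOAD_FAST_LOAD_FAST a,s → push -11,21. Stack: [-11, 21]
BINARY_OP // → -11 // 21 = -1. Stack: [-1]
STORE_FAST m → m=-1. Stack: []
LOAD_CONST → push 2. Stack: [2]
LOAD_FAST m → push -1. Stack: [2, -1]
BINARY_OP * → 2 * -1 = -2. Stack: [-2]
LOAD_FAST c → push -7. Stack: [-2, -7]
BINARY_OP + → -2 + -7 = -9. Stack: [-9]
STORE_FAST m → m=-9. Stack: []
LOAD_FAST m → push -9. Stack: [-9]
RETURN_VALUE → return -9.

-9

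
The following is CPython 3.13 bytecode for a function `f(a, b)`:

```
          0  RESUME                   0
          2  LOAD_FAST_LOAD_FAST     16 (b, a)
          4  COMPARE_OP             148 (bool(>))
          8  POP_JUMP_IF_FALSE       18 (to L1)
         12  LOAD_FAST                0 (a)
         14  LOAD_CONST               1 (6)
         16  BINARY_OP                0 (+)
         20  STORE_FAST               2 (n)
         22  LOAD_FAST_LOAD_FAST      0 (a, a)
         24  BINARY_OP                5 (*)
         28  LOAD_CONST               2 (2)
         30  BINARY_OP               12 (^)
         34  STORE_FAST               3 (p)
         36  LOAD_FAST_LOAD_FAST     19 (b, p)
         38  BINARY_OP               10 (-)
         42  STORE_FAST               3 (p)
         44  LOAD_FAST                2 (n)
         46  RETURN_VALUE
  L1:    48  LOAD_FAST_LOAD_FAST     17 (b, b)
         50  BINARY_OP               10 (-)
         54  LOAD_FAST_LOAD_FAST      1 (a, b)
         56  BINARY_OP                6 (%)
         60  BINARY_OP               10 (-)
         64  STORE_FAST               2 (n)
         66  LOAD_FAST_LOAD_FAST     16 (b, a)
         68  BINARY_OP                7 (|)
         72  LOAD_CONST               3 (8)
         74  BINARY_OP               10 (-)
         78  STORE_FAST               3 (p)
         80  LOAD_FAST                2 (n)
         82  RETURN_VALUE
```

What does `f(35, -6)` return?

LOAD_FAST_LOAD_FAST b,a → push -6,35. Stack: [-6, 35]
COMPARE_OP bool(>) → -6 vs 35 = False. Stack: [False]
POP_JUMP_IF_FALSE → pop False; jump. Stack: []
LOAD_FAST_LOAD_FAST b,b → push -6,-6. Stack: [-6, -6]
BINARY_OP - → -6 - -6 = 0. Stack: [0]
LOAD_FAST_LOAD_FAST a,b → push 35,-6. Stack: [0, 35, -6]
BINARY_OP % → 35 % -6 = -1. Stack: [0, -1]
BINARY_OP - → 0 - -1 = 1. Stack: [1]
STORE_FAST n → n=1. Stack: []
LOAD_FAST_LOAD_FAST b,a → push -6,35. Stack: [-6, 35]
BINARY_OP | → -6 | 35 = -5. Stack: [-5]
LOAD_CONST → push 8. Stack: [-5, 8]
BINARY_OP - → -5 - 8 = -13. Stack: [-13]
STORE_FAST p → p=-13. Stack: []
LOAD_FAST n → push 1. Stack: [1]
RETURN_VALUE → return 1.

1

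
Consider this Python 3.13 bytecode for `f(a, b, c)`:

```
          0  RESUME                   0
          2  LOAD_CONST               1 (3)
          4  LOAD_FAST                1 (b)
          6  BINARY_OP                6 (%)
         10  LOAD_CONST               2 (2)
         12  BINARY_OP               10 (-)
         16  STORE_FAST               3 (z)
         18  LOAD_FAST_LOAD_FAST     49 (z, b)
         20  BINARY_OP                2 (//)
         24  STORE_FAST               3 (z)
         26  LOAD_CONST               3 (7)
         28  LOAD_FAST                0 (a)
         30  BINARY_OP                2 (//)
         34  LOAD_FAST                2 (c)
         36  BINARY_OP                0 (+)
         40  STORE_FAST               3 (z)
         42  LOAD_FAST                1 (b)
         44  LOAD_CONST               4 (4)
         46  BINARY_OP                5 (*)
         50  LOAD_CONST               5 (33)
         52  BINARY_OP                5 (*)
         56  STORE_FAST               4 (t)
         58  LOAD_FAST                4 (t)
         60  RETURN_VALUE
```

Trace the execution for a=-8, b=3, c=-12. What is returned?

LOAD_CONST → push 3. Stack: [3]
LOAD_FAST b → push 3. Stack: [3, 3]
BINARY_OP % → 3 % 3 = 0. Stack: [0]
LOAD_CONST → push 2. Stack: [0, 2]
BINARY_OP - → 0 - 2 = -2. Stack: [-2]
STORE_FAST z → z=-2. Stack: []
LOAD_FAST_LOAD_FAST z,b → push -2,3. Stack: [-2, 3]
BINARY_OP // → -2 // 3 = -1. Stack: [-1]
STORE_FAST z → z=-1. Stack: []
LOAD_CONST → push 7. Stack: [7]
LOAD_FAST a → push -8. Stack: [7, -8]
BINARY_OP // → 7 // -8 = -1. Stack: [-1]
LOAD_FAST c → push -12. Stack: [-1, -12]
BINARY_OP + → -1 + -12 = -13. Stack: [-13]
STORE_FAST z → z=-13. Stack: []
LOAD_FAST b → push 3. Stack: [3]
LOAD_CONST → push 4. Stack: [3, 4]
BINARY_OP * → 3 * 4 = 12. Stack: [12]
LOAD_CONST → push 33. Stack: [12, 33]
BINARY_OP * → 12 * 33 = 396. Stack: [396]
STORE_FAST t → t=396. Stack: []
LOAD_FAST t → push 396. Stack: [396]
RETURN_VALUE → return 396.

396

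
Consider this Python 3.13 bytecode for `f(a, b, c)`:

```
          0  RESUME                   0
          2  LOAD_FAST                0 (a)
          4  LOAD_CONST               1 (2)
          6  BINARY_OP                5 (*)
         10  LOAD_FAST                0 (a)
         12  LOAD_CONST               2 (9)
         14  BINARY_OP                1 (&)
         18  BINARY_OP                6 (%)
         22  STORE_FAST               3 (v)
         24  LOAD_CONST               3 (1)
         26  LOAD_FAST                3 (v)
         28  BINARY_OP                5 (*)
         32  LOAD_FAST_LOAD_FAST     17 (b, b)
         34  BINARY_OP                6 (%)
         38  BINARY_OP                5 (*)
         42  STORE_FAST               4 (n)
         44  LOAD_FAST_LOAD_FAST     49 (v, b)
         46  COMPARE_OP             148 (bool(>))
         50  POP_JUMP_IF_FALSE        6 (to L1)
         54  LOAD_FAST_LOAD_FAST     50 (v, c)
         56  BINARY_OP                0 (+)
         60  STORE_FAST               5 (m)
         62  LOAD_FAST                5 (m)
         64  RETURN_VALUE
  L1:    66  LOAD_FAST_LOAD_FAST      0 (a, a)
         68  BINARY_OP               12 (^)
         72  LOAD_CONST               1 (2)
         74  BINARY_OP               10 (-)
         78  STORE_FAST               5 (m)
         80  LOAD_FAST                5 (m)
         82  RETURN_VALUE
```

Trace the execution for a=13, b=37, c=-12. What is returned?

LOAD_FAST a → push 13. Stack: [13]
LOAD_CONST → push 2. Stack: [13, 2]
BINARY_OP * → 13 * 2 = 26. Stack: [26]
LOAD_FAST a → push 13. Stack: [26, 13]
LOAD_CONST → push 9. Stack: [26, 13, 9]
BINARY_OP & → 13 & 9 = 9. Stack: [26, 9]
BINARY_OP % → 26 % 9 = 8. Stack: [8]
STORE_FAST v → v=8. Stack: []
LOAD_CONST → push 1. Stack: [1]
LOAD_FAST v → push 8. Stack: [1, 8]
BINARY_OP * → 1 * 8 = 8. Stack: [8]
LOAD_FAST_LOAD_FAST b,b → push 37,37. Stack: [8, 37, 37]
BINARY_OP % → 37 % 37 = 0. Stack: [8, 0]
BINARY_OP * → 8 * 0 = 0. Stack: [0]
STORE_FAST n → n=0. Stack: []
LOAD_FAST_LOAD_FAST v,b → push 8,37. Stack: [8, 37]
COMPARE_OP bool(>) → 8 vs 37 = False. Stack: [False]
POP_JUMP_IF_FALSE → pop False; jump. Stack: []
LOAD_FAST_LOAD_FAST a,a → push 13,13. Stack: [13, 13]
BINARY_OP ^ → 13 ^ 13 = 0. Stack: [0]
LOAD_CONST → push 2. Stack: [0, 2]
BINARY_OP - → 0 - 2 = -2. Stack: [-2]
STORE_FAST m → m=-2. Stack: []
LOAD_FAST m → push -2. Stack: [-2]
RETURN_VALUE → return -2.

-2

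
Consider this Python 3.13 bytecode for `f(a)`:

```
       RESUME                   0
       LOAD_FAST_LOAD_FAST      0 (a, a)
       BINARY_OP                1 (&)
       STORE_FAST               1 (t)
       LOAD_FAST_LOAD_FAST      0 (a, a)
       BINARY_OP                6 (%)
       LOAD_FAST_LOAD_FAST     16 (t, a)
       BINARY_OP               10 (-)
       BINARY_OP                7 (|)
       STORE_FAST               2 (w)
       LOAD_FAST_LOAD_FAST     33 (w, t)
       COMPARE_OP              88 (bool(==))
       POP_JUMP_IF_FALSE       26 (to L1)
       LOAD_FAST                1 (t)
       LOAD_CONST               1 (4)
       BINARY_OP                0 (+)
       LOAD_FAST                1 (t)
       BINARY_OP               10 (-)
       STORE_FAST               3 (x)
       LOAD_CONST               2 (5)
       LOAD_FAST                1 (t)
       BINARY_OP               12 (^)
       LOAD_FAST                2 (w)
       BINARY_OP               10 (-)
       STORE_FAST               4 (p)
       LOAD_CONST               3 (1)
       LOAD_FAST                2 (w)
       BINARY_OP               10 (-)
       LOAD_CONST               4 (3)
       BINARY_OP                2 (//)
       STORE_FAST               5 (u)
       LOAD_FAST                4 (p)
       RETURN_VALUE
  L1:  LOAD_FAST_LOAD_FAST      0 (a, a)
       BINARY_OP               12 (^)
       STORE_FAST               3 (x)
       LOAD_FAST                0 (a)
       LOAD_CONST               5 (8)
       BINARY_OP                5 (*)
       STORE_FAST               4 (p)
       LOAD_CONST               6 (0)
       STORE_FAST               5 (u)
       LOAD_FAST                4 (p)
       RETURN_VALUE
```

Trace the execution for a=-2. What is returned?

-16

LOAD_FAST_LOAD_FAST a,a → push -2,-2. Stack: [-2, -2]
BINARY_OP & → -2 & -2 = -2. Stack: [-2]
STORE_FAST t → t=-2. Stack: []
LOAD_FAST_LOAD_FAST a,a → push -2,-2. Stack: [-2, -2]
BINARY_OP % → -2 % -2 = 0. Stack: [0]
LOAD_FAST_LOAD_FAST t,a → push -2,-2. Stack: [0, -2, -2]
BINARY_OP - → -2 - -2 = 0. Stack: [0, 0]
BINARY_OP | → 0 | 0 = 0. Stack: [0]
STORE_FAST w → w=0. Stack: []
LOAD_FAST_LOAD_FAST w,t → push 0,-2. Stack: [0, -2]
COMPARE_OP bool(==) → 0 vs -2 = False. Stack: [False]
POP_JUMP_IF_FALSE → pop False; jump. Stack: []
LOAD_FAST_LOAD_FAST a,a → push -2,-2. Stack: [-2, -2]
BINARY_OP ^ → -2 ^ -2 = 0. Stack: [0]
STORE_FAST x → x=0. Stack: []
LOAD_FAST a → push -2. Stack: [-2]
LOAD_CONST → push 8. Stack: [-2, 8]
BINARY_OP * → -2 * 8 = -16. Stack: [-16]
STORE_FAST p → p=-16. Stack: []
LOAD_CONST → push 0. Stack: [0]
STORE_FAST u → u=0. Stack: []
LOAD_FAST p → push -16. Stack: [-16]
RETURN_VALUE → return -16.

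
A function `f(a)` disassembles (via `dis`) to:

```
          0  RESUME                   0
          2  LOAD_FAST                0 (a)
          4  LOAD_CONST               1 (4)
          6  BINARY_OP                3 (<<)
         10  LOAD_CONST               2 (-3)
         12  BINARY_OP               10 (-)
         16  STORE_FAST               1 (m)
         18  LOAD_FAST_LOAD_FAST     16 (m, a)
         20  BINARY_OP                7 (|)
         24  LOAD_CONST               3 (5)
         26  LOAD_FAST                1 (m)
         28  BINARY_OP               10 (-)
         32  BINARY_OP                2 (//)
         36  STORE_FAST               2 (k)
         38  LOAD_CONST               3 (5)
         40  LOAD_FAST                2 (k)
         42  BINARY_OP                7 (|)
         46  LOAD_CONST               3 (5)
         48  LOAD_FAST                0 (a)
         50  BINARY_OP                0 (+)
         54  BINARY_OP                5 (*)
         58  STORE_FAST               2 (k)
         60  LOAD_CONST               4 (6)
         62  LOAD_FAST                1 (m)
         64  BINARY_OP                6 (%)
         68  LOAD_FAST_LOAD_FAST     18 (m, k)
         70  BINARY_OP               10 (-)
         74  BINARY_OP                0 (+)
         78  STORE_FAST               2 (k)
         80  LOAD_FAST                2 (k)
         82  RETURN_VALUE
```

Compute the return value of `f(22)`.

LOAD_FAST a → push 22. Stack: [22]
LOAD_CONST → push 4. Stack: [22, 4]
BINARY_OP << → 22 << 4 = 352. Stack: [352]
LOAD_CONST → push -3. Stack: [352, -3]
BINARY_OP - → 352 - -3 = 355. Stack: [355]
STORE_FAST m → m=355. Stack: []
LOAD_FAST_LOAD_FAST m,a → push 355,22. Stack: [355, 22]
BINARY_OP | → 355 | 22 = 375. Stack: [375]
LOAD_CONST → push 5. Stack: [375, 5]
LOAD_FAST m → push 355. Stack: [375, 5, 355]
BINARY_OP - → 5 - 355 = -350. Stack: [375, -350]
BINARY_OP // → 375 // -350 = -2. Stack: [-2]
STORE_FAST k → k=-2. Stack: []
LOAD_CONST → push 5. Stack: [5]
LOAD_FAST k → push -2. Stack: [5, -2]
BINARY_OP | → 5 | -2 = -1. Stack: [-1]
LOAD_CONST → push 5. Stack: [-1, 5]
LOAD_FAST a → push 22. Stack: [-1, 5, 22]
BINARY_OP + → 5 + 22 = 27. Stack: [-1, 27]
BINARY_OP * → -1 * 27 = -27. Stack: [-27]
STORE_FAST k → k=-27. Stack: []
LOAD_CONST → push 6. Stack: [6]
LOAD_FAST m → push 355. Stack: [6, 355]
BINARY_OP % → 6 % 355 = 6. Stack: [6]
LOAD_FAST_LOAD_FAST m,k → push 355,-27. Stack: [6, 355, -27]
BINARY_OP - → 355 - -27 = 382. Stack: [6, 382]
BINARY_OP + → 6 + 382 = 388. Stack: [388]
STORE_FAST k → k=388. Stack: []
LOAD_FAST k → push 388. Stack: [388]
RETURN_VALUE → return 388.

388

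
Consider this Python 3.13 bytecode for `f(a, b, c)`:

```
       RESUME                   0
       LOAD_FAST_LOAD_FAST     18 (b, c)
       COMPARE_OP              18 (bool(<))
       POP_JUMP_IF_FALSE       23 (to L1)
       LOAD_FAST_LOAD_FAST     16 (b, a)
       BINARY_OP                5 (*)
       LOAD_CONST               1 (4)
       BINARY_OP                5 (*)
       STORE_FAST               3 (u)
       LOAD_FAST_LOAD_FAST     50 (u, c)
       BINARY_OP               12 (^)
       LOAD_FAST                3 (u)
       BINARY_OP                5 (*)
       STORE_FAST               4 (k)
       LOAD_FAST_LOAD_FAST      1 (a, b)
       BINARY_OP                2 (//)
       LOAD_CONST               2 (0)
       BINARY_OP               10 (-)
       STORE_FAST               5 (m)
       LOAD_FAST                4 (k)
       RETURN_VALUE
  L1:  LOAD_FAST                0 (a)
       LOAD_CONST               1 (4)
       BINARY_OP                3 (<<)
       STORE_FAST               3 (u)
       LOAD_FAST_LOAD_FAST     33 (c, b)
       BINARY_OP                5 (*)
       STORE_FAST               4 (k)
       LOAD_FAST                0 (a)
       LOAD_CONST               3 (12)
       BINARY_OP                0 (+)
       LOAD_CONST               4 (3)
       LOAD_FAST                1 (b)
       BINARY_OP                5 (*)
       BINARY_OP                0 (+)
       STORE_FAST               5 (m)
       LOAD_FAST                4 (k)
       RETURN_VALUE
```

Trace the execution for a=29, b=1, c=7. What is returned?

13340

LOAD_FAST_LOAD_FAST b,c → push 1,7. Stack: [1, 7]
COMPARE_OP bool(<) → 1 vs 7 = True. Stack: [True]
POP_JUMP_IF_FALSE → pop True; no jump. Stack: []
LOAD_FAST_LOAD_FAST b,a → push 1,29. Stack: [1, 29]
BINARY_OP * → 1 * 29 = 29. Stack: [29]
LOAD_CONST → push 4. Stack: [29, 4]
BINARY_OP * → 29 * 4 = 116. Stack: [116]
STORE_FAST u → u=116. Stack: []
LOAD_FAST_LOAD_FAST u,c → push 116,7. Stack: [116, 7]
BINARY_OP ^ → 116 ^ 7 = 115. Stack: [115]
LOAD_FAST u → push 116. Stack: [115, 116]
BINARY_OP * → 115 * 116 = 13340. Stack: [13340]
STORE_FAST k → k=13340. Stack: []
LOAD_FAST_LOAD_FAST a,b → push 29,1. Stack: [29, 1]
BINARY_OP // → 29 // 1 = 29. Stack: [29]
LOAD_CONST → push 0. Stack: [29, 0]
BINARY_OP - → 29 - 0 = 29. Stack: [29]
STORE_FAST m → m=29. Stack: []
LOAD_FAST k → push 13340. Stack: [13340]
RETURN_VALUE → return 13340.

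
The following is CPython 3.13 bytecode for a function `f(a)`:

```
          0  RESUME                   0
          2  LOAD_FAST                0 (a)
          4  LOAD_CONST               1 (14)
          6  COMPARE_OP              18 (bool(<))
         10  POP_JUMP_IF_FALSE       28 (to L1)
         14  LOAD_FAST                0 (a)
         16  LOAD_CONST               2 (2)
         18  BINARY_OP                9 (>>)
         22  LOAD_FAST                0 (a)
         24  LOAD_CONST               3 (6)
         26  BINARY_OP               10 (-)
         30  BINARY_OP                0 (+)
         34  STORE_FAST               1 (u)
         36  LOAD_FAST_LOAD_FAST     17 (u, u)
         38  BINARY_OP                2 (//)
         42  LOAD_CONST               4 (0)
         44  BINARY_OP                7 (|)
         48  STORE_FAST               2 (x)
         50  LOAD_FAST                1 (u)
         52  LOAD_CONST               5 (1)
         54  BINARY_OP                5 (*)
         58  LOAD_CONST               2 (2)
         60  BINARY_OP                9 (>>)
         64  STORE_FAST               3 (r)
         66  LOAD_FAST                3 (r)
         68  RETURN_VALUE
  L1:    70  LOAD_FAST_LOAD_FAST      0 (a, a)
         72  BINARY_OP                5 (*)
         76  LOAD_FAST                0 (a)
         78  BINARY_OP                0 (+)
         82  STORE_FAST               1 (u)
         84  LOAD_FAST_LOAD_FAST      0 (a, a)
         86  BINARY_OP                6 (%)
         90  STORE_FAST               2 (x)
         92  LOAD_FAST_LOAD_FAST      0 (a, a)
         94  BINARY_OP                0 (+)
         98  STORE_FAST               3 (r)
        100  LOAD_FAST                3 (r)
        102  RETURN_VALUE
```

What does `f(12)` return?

2

LOAD_FAST a → push 12. Stack: [12]
LOAD_CONST → push 14. Stack: [12, 14]
COMPARE_OP bool(<) → 12 vs 14 = True. Stack: [True]
POP_JUMP_IF_FALSE → pop True; no jump. Stack: []
LOAD_FAST a → push 12. Stack: [12]
LOAD_CONST → push 2. Stack: [12, 2]
BINARY_OP >> → 12 >> 2 = 3. Stack: [3]
LOAD_FAST a → push 12. Stack: [3, 12]
LOAD_CONST → push 6. Stack: [3, 12, 6]
BINARY_OP - → 12 - 6 = 6. Stack: [3, 6]
BINARY_OP + → 3 + 6 = 9. Stack: [9]
STORE_FAST u → u=9. Stack: []
LOAD_FAST_LOAD_FAST u,u → push 9,9. Stack: [9, 9]
BINARY_OP // → 9 // 9 = 1. Stack: [1]
LOAD_CONST → push 0. Stack: [1, 0]
BINARY_OP | → 1 | 0 = 1. Stack: [1]
STORE_FAST x → x=1. Stack: []
LOAD_FAST u → push 9. Stack: [9]
LOAD_CONST → push 1. Stack: [9, 1]
BINARY_OP * → 9 * 1 = 9. Stack: [9]
LOAD_CONST → push 2. Stack: [9, 2]
BINARY_OP >> → 9 >> 2 = 2. Stack: [2]
STORE_FAST r → r=2. Stack: []
LOAD_FAST r → push 2. Stack: [2]
RETURN_VALUE → return 2.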